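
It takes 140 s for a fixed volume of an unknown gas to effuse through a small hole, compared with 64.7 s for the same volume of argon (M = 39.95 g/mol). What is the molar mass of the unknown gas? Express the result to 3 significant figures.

187 g/mol

Since effusion rate ∝ 1/√M, t_X/t_Ar = √(M_X/M_Ar).
140/64.7 = 2.164 = √(M_X/39.95)
M_X = 39.95 × 2.164² = 39.95 × 4.682 = 187 g/mol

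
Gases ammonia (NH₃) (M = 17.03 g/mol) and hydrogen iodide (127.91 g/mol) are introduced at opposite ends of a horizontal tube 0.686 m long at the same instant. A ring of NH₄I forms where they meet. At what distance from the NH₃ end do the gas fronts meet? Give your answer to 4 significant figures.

Graham's law gives d_NH₃/d_HI = rate_NH₃/rate_HI = √(M_HI/M_NH₃) = √(127.91/17.03) = 2.741.
With d_NH₃ + d_HI = 0.686 m, d_HI = 0.686/(1 + 2.741) = 0.1834 m.
d_NH₃ = 0.686 − 0.1834 = 0.5026 m.

0.5026 m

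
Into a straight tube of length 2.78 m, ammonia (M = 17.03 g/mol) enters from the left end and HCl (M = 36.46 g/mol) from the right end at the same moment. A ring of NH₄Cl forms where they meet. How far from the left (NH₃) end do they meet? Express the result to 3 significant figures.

1.65 m

The fronts meet when d_NH₃ + d_HCl = L with d_NH₃/d_HCl = √(M_HCl/M_NH₃) (Graham's law). Here √(M_HCl/M_NH₃) = √(36.46/17.03) = 1.463.
With d_NH₃ + d_HCl = 2.78 m, d_HCl = 2.78/(1 + 1.463) = 1.129 m.
d_NH₃ = 2.78 − 1.129 = 1.65 m.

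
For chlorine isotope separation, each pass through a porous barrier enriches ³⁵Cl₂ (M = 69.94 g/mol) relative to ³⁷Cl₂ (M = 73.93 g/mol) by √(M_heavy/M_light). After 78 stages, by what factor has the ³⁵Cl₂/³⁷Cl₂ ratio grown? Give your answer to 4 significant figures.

8.704

Overall factor = α^78 with α = √(73.93/69.94), i.e. (73.93/69.94)^(78/2).
= 1.05705^39 = 8.704.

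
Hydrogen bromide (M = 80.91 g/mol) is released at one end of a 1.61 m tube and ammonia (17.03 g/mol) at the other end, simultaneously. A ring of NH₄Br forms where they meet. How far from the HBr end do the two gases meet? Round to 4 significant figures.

The fronts meet when d_HBr + d_NH₃ = L with d_HBr/d_NH₃ = √(M_NH₃/M_HBr) (Graham's law). Here √(M_NH₃/M_HBr) = √(17.03/80.91) = 0.4588.
With d_HBr + d_NH₃ = 1.61 m, d_NH₃ = 1.61/(1 + 0.4588) = 1.104 m.
d_HBr = 1.61 − 1.104 = 0.5063 m.

0.5063 m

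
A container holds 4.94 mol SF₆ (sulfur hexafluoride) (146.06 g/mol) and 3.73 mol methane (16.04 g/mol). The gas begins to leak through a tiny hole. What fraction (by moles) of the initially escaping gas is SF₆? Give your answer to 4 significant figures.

0.3050

Effusion rate of each component ∝ n_i/√M_i (partial pressure × 1/√M).
So x_SF₆ in the escaping gas = (n_SF₆/√M_SF₆) / Σ(n_i/√M_i)
= (4.94/√146.06) / (4.94/√146.06 + 3.73/√16.04) = 0.4088/(0.4088 + 0.9313) = 0.3050.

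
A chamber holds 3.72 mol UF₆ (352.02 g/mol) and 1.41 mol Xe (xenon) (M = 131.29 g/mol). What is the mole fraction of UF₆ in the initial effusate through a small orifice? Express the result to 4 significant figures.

Rate_i ∝ x_i/√M_i (Graham's law weighted by mole fraction), so the effusate composition follows n_i/√M_i.
x_UF₆(eff) = (n_UF₆/√M_UF₆) / (n_UF₆/√M_UF₆ + n_Xe/√M_Xe)
= (3.72/√352.02) / (3.72/√352.02 + 1.41/√131.29) = 0.1983/(0.1983 + 0.1231) = 0.6170.

0.6170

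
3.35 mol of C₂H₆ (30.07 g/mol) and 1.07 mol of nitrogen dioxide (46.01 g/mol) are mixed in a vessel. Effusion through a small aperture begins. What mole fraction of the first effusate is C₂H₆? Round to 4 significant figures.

Rate_i ∝ x_i/√M_i (Graham's law weighted by mole fraction), so the effusate composition follows n_i/√M_i.
x_C₂H₆(eff) = (n_C₂H₆/√M_C₂H₆) / (n_C₂H₆/√M_C₂H₆ + n_NO₂/√M_NO₂)
= (3.35/√30.07) / (3.35/√30.07 + 1.07/√46.01) = 0.6109/(0.6109 + 0.1577) = 0.7948.

0.7948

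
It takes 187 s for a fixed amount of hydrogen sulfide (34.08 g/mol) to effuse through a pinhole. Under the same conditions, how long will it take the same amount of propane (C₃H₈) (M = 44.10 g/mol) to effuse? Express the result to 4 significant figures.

212.7 s

From Graham's law, t_C₃H₈/t_H₂S = √(M_C₃H₈/M_H₂S) = √(44.10/34.08) = √1.294 = 1.138.
So the time for C₃H₈ is 187 × 1.138 = 212.7 s.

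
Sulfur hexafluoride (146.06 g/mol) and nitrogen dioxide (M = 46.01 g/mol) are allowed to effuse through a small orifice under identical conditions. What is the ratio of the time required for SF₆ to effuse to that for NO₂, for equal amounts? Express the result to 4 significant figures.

By Graham's law, t_SF₆/t_NO₂ = √(M_SF₆/M_NO₂) = √(146.06/46.01) = √3.175 = 1.782.

1.782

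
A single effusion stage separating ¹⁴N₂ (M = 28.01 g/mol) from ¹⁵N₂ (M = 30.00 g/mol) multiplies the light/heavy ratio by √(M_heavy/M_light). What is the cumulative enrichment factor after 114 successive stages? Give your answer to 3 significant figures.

50.0

Overall factor = α^114 with α = √(30.00/28.01), i.e. (30.00/28.01)^(114/2).
= 1.07105^57 = 50.0.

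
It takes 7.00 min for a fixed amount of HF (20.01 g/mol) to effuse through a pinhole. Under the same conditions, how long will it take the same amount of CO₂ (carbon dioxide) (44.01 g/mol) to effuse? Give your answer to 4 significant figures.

10.38 min

Since effusion rate ∝ 1/√M, t_CO₂/t_HF = √(M_CO₂/M_HF) = √(44.01/20.01) = √2.199 = 1.483.
So the time for CO₂ is 7.00 × 1.483 = 10.38 min.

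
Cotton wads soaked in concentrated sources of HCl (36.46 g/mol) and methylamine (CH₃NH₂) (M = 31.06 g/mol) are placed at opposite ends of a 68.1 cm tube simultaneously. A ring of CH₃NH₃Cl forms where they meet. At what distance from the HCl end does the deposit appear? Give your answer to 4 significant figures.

32.69 cm

Graham's law gives d_HCl/d_CH₃NH₂ = rate_HCl/rate_CH₃NH₂ = √(M_CH₃NH₂/M_HCl) = √(31.06/36.46) = 0.9230.
With d_HCl + d_CH₃NH₂ = 68.1 cm, d_CH₃NH₂ = 68.1/(1 + 0.9230) = 35.41 cm.
d_HCl = 68.1 − 35.41 = 32.69 cm.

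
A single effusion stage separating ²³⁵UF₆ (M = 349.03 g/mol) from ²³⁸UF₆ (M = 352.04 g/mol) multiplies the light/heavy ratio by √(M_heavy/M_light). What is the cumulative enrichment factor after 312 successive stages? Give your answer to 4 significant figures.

3.817

Overall factor = α^312 with α = √(352.04/349.03), i.e. (352.04/349.03)^(312/2).
= 1.00862^156 = 3.817.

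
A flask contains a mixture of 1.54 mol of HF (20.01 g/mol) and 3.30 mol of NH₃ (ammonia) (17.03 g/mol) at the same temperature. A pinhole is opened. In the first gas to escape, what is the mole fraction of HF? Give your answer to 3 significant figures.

0.301

The effusion rate of species i is ∝ p_i/√M_i ∝ n_i/√M_i.
x_HF(eff) = (n_HF/√M_HF) / (n_HF/√M_HF + n_NH₃/√M_NH₃)
= (1.54/√20.01) / (1.54/√20.01 + 3.30/√17.03) = 0.3443/(0.3443 + 0.7997) = 0.301.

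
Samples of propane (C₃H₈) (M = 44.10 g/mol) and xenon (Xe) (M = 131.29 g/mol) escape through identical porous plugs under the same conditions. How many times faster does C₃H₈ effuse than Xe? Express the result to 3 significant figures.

From Graham's law, rate_C₃H₈/rate_Xe = √(M_Xe/M_C₃H₈) = √(131.29/44.10) = √2.977 = 1.73.

1.73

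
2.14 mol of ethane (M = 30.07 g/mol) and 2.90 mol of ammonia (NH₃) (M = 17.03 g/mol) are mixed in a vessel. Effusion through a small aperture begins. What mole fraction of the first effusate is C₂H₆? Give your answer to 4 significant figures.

Effusion rate of each component ∝ n_i/√M_i (partial pressure × 1/√M).
x_C₂H₆(eff) = (n_C₂H₆/√M_C₂H₆) / (n_C₂H₆/√M_C₂H₆ + n_NH₃/√M_NH₃)
= (2.14/√30.07) / (2.14/√30.07 + 2.90/√17.03) = 0.3903/(0.3903 + 0.7027) = 0.3571.

0.3571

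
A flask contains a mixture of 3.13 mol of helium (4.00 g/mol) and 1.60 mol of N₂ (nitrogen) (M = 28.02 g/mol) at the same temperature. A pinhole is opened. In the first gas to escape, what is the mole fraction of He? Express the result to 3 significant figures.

Effusion rate of each component ∝ n_i/√M_i (partial pressure × 1/√M).
x_He(eff) = (n_He/√M_He) / (n_He/√M_He + n_N₂/√M_N₂)
= (3.13/√4.00) / (3.13/√4.00 + 1.60/√28.02) = 1.565/(1.565 + 0.3023) = 0.838.

0.838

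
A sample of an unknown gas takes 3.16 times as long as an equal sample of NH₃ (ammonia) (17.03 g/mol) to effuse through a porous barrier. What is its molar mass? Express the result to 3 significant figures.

170 g/mol

Using Graham's law: t_X/t_NH₃ = √(M_X/M_NH₃).
3.16 = √(M_X/17.03)
M_X = 17.03 × 3.16² = 17.03 × 9.986 = 170 g/mol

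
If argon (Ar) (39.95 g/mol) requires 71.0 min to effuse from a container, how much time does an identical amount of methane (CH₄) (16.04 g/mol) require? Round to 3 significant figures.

45.0 min

By Graham's law, t_CH₄/t_Ar = √(M_CH₄/M_Ar) = √(16.04/39.95) = √0.4015 = 0.6336.
So the time for CH₄ is 71.0 × 0.6336 = 45.0 min.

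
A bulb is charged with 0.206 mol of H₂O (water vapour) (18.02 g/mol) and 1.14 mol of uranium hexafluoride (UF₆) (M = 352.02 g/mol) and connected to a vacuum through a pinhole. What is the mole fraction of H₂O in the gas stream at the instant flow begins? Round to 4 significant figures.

0.4440

Each component's effusion rate ∝ (its partial pressure)·(1/√M) ∝ n_i/√M_i.
So x_H₂O in the escaping gas = (n_H₂O/√M_H₂O) / Σ(n_i/√M_i)
= (0.206/√18.02) / (0.206/√18.02 + 1.14/√352.02) = 0.04853/(0.04853 + 0.06076) = 0.4440.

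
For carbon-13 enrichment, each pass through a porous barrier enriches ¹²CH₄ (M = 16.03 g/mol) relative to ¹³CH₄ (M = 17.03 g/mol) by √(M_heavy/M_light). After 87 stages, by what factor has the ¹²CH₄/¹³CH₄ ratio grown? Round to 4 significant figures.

13.91

After 87 stages the ratio has grown by (√(17.03/16.03))^87 = (17.03/16.03)^(87/2).
= 1.06238^(87/2) = 13.91.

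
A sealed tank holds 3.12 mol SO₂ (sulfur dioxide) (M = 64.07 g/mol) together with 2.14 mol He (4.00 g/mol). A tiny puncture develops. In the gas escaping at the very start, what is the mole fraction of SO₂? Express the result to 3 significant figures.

The effusion rate of species i is ∝ p_i/√M_i ∝ n_i/√M_i.
Mole fraction of SO₂ in the effusate = (n_SO₂/√M_SO₂) / (n_SO₂/√M_SO₂ + n_He/√M_He)
= (3.12/√64.07) / (3.12/√64.07 + 2.14/√4.00) = 0.3898/(0.3898 + 1.070) = 0.267.

0.267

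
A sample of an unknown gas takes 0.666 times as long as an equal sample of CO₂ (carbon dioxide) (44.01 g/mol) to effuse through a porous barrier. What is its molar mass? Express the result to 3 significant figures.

From Graham's law, t_X/t_CO₂ = √(M_X/M_CO₂).
0.666 = √(M_X/44.01)
M_X = 44.01 × 0.666² = 44.01 × 0.4436 = 19.5 g/mol

19.5 g/mol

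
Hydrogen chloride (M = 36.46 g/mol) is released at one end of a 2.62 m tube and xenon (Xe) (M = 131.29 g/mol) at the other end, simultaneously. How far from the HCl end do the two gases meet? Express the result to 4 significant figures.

1.716 m

Distances travelled in equal time are proportional to diffusion rates, so d_HCl/d_Xe = √(M_Xe/M_HCl) = √(131.29/36.46) = 1.898.
With d_HCl + d_Xe = 2.62 m, d_Xe = 2.62/(1 + 1.898) = 0.9042 m.
d_HCl = 2.62 − 0.9042 = 1.716 m.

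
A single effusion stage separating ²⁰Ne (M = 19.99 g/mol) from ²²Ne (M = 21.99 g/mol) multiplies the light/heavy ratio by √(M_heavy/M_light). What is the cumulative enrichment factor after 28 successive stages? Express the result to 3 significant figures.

3.80

The single-stage factor is √(M_heavy/M_light), so 28 stages give [√(21.99/19.99)]^28 = (21.99/19.99)^(28/2).
= 1.10005^14 = 3.80.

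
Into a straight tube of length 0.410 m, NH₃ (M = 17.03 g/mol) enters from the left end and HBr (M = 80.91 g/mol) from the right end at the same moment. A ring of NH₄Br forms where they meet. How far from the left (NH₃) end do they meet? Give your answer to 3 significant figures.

0.281 m

In equal time, each gas travels a distance ∝ its rate ∝ 1/√M, so d_NH₃/d_HBr = √(M_HBr/M_NH₃) = √(80.91/17.03) = 2.180.
With d_NH₃ + d_HBr = 0.410 m, d_HBr = 0.410/(1 + 2.180) = 0.1289 m.
d_NH₃ = 0.410 − 0.1289 = 0.281 m.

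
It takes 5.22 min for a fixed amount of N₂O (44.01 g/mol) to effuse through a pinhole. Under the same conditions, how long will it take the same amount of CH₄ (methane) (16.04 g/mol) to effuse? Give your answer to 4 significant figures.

3.151 min

From Graham's law, t_CH₄/t_N₂O = √(M_CH₄/M_N₂O) = √(16.04/44.01) = √0.3645 = 0.6037.
So the time for CH₄ is 5.22 × 0.6037 = 3.151 min.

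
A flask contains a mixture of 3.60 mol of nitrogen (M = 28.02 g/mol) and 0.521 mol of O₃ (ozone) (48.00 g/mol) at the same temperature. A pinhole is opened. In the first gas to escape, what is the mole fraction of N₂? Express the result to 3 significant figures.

0.900

Effusion rate of each component ∝ n_i/√M_i (partial pressure × 1/√M).
Mole fraction of N₂ in the effusate = (n_N₂/√M_N₂) / (n_N₂/√M_N₂ + n_O₃/√M_O₃)
= (3.60/√28.02) / (3.60/√28.02 + 0.521/√48.00) = 0.6801/(0.6801 + 0.07520) = 0.900.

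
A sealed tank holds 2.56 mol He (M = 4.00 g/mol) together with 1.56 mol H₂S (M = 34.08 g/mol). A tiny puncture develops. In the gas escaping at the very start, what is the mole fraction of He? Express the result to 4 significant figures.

The effusion rate of species i is ∝ p_i/√M_i ∝ n_i/√M_i.
x_He(eff) = (n_He/√M_He) / (n_He/√M_He + n_H₂S/√M_H₂S)
= (2.56/√4.00) / (2.56/√4.00 + 1.56/√34.08) = 1.280/(1.280 + 0.2672) = 0.8273.

0.8273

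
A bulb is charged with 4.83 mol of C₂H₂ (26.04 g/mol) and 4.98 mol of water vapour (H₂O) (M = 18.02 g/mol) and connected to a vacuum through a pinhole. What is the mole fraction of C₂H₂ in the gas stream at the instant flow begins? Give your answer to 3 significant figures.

0.447

Rate_i ∝ x_i/√M_i (Graham's law weighted by mole fraction), so the effusate composition follows n_i/√M_i.
x_C₂H₂(eff) = (n_C₂H₂/√M_C₂H₂) / (n_C₂H₂/√M_C₂H₂ + n_H₂O/√M_H₂O)
= (4.83/√26.04) / (4.83/√26.04 + 4.98/√18.02) = 0.9465/(0.9465 + 1.173) = 0.447.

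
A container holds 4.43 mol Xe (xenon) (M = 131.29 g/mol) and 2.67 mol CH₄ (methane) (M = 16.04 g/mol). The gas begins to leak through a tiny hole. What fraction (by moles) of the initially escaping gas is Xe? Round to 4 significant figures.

0.3671

Effusion rate of each component ∝ n_i/√M_i (partial pressure × 1/√M).
x_Xe(eff) = (n_Xe/√M_Xe) / (n_Xe/√M_Xe + n_CH₄/√M_CH₄)
= (4.43/√131.29) / (4.43/√131.29 + 2.67/√16.04) = 0.3866/(0.3866 + 0.6667) = 0.3671.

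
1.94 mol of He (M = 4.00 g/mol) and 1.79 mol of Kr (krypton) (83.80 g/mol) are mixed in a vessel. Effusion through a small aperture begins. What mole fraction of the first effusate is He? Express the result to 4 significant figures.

0.8322

Each component's effusion rate ∝ (its partial pressure)·(1/√M) ∝ n_i/√M_i.
Mole fraction of He in the effusate = (n_He/√M_He) / (n_He/√M_He + n_Kr/√M_Kr)
= (1.94/√4.00) / (1.94/√4.00 + 1.79/√83.80) = 0.9700/(0.9700 + 0.1955) = 0.8322.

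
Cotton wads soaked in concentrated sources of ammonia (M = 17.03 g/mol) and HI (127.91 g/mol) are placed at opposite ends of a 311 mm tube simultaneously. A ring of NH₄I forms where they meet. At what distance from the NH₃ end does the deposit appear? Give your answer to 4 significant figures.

227.9 mm

The fronts meet when d_NH₃ + d_HI = L with d_NH₃/d_HI = √(M_HI/M_NH₃) (Graham's law). Here √(M_HI/M_NH₃) = √(127.91/17.03) = 2.741.
With d_NH₃ + d_HI = 311 mm, d_HI = 311/(1 + 2.741) = 83.14 mm.
d_NH₃ = 311 − 83.14 = 227.9 mm.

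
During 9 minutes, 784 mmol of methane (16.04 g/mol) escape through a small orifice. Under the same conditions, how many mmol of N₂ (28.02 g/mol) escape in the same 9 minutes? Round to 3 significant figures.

593 mmol

By Graham's law, rate_N₂/rate_CH₄ = √(M_CH₄/M_N₂) = √(16.04/28.02) = √0.5724 = 0.7566.
So the amount for N₂ is 784 × 0.7566 = 593 mmol.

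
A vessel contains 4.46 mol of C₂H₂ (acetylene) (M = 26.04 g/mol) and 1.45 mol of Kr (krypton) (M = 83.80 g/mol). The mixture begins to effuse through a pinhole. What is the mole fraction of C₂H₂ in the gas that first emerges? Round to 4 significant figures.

The effusion rate of species i is ∝ p_i/√M_i ∝ n_i/√M_i.
So x_C₂H₂ in the escaping gas = (n_C₂H₂/√M_C₂H₂) / Σ(n_i/√M_i)
= (4.46/√26.04) / (4.46/√26.04 + 1.45/√83.80) = 0.8740/(0.8740 + 0.1584) = 0.8466.

0.8466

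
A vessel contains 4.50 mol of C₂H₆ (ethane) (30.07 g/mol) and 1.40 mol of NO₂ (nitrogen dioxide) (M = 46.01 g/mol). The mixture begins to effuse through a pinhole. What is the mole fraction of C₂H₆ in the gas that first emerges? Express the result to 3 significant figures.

Effusion rate of each component ∝ n_i/√M_i (partial pressure × 1/√M).
So x_C₂H₆ in the escaping gas = (n_C₂H₆/√M_C₂H₆) / Σ(n_i/√M_i)
= (4.50/√30.07) / (4.50/√30.07 + 1.40/√46.01) = 0.8206/(0.8206 + 0.2064) = 0.799.

0.799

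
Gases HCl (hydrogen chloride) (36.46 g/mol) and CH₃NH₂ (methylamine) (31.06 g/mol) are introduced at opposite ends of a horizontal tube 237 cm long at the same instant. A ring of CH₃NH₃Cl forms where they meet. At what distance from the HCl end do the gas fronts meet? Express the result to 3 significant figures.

114 cm

Distances travelled in equal time are proportional to diffusion rates, so d_HCl/d_CH₃NH₂ = √(M_CH₃NH₂/M_HCl) = √(31.06/36.46) = 0.9230.
With d_HCl + d_CH₃NH₂ = 237 cm, d_CH₃NH₂ = 237/(1 + 0.9230) = 123.2 cm.
d_HCl = 237 − 123.2 = 114 cm.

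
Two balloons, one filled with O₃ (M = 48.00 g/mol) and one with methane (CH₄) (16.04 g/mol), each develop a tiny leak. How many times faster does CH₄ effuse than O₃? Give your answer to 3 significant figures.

From Graham's law, rate_CH₄/rate_O₃ = √(M_O₃/M_CH₄) = √(48.00/16.04) = √2.993 = 1.73.

1.73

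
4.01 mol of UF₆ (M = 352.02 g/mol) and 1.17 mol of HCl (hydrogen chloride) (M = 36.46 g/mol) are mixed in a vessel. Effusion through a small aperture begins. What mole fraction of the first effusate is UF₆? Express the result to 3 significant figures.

0.524

The effusion rate of species i is ∝ p_i/√M_i ∝ n_i/√M_i.
Mole fraction of UF₆ in the effusate = (n_UF₆/√M_UF₆) / (n_UF₆/√M_UF₆ + n_HCl/√M_HCl)
= (4.01/√352.02) / (4.01/√352.02 + 1.17/√36.46) = 0.2137/(0.2137 + 0.1938) = 0.524.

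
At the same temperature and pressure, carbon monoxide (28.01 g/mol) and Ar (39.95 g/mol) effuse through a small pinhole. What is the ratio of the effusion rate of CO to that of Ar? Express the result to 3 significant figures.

1.19

Using Graham's law: rate_CO/rate_Ar = √(M_Ar/M_CO) = √(39.95/28.01) = √1.426 = 1.19.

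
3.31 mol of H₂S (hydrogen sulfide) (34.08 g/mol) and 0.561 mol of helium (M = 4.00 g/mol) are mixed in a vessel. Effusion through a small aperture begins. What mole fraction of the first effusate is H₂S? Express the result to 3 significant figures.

Effusion rate of each component ∝ n_i/√M_i (partial pressure × 1/√M).
So x_H₂S in the escaping gas = (n_H₂S/√M_H₂S) / Σ(n_i/√M_i)
= (3.31/√34.08) / (3.31/√34.08 + 0.561/√4.00) = 0.5670/(0.5670 + 0.2805) = 0.669.

0.669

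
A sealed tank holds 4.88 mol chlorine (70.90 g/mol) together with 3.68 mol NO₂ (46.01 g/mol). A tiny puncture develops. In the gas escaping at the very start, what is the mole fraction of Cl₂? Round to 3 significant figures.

Effusion rate of each component ∝ n_i/√M_i (partial pressure × 1/√M).
So x_Cl₂ in the escaping gas = (n_Cl₂/√M_Cl₂) / Σ(n_i/√M_i)
= (4.88/√70.90) / (4.88/√70.90 + 3.68/√46.01) = 0.5796/(0.5796 + 0.5425) = 0.517.

0.517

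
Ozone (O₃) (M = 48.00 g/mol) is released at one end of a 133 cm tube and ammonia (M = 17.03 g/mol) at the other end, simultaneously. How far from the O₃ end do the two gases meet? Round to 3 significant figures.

49.6 cm

In equal time, each gas travels a distance ∝ its rate ∝ 1/√M, so d_O₃/d_NH₃ = √(M_NH₃/M_O₃) = √(17.03/48.00) = 0.5956.
With d_O₃ + d_NH₃ = 133 cm, d_NH₃ = 133/(1 + 0.5956) = 83.35 cm.
d_O₃ = 133 − 83.35 = 49.6 cm.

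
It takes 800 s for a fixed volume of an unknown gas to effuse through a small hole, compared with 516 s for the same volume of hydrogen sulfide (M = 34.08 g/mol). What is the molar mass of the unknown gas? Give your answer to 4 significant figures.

81.92 g/mol

Using Graham's law: t_X/t_H₂S = √(M_X/M_H₂S).
800/516 = 1.550 = √(M_X/34.08)
M_X = 34.08 × 1.550² = 34.08 × 2.404 = 81.92 g/mol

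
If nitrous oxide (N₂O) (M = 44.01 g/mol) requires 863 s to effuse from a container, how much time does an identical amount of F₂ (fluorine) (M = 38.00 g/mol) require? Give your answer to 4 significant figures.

801.9 s

Graham's law gives t_F₂/t_N₂O = √(M_F₂/M_N₂O) = √(38.00/44.01) = √0.8634 = 0.9292.
So the time for F₂ is 863 × 0.9292 = 801.9 s.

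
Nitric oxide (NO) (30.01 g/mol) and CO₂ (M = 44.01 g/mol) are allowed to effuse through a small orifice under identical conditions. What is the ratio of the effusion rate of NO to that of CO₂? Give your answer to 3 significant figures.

1.21

By Graham's law, rate_NO/rate_CO₂ = √(M_CO₂/M_NO) = √(44.01/30.01) = √1.467 = 1.21.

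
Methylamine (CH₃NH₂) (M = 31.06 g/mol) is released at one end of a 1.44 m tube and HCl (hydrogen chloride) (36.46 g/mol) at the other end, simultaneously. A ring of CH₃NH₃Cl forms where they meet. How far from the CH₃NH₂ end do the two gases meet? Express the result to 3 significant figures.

0.749 m

In equal time, each gas travels a distance ∝ its rate ∝ 1/√M, so d_CH₃NH₂/d_HCl = √(M_HCl/M_CH₃NH₂) = √(36.46/31.06) = 1.083.
With d_CH₃NH₂ + d_HCl = 1.44 m, d_HCl = 1.44/(1 + 1.083) = 0.6912 m.
d_CH₃NH₂ = 1.44 − 0.6912 = 0.749 m.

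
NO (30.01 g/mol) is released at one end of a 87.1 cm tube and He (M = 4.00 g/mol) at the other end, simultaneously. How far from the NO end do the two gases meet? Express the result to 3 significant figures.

In equal time, each gas travels a distance ∝ its rate ∝ 1/√M, so d_NO/d_He = √(M_He/M_NO) = √(4.00/30.01) = 0.3651.
With d_NO + d_He = 87.1 cm, d_He = 87.1/(1 + 0.3651) = 63.81 cm.
d_NO = 87.1 − 63.81 = 23.3 cm.

23.3 cm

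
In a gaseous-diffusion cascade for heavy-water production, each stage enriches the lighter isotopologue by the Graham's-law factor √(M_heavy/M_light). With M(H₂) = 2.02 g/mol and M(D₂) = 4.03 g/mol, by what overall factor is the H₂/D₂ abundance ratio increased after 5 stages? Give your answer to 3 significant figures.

Each stage multiplies the ratio by α = √(4.03/2.02), so after 5 stages the overall factor is α^5 = (4.03/2.02)^(5/2).
= 1.99505^(5/2) = 5.62.

5.62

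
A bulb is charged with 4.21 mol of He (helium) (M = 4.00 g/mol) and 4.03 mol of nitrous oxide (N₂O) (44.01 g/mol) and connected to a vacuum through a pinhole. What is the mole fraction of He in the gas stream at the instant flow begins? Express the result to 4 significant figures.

Effusion rate of each component ∝ n_i/√M_i (partial pressure × 1/√M).
So x_He in the escaping gas = (n_He/√M_He) / Σ(n_i/√M_i)
= (4.21/√4.00) / (4.21/√4.00 + 4.03/√44.01) = 2.105/(2.105 + 0.6075) = 0.7760.

0.7760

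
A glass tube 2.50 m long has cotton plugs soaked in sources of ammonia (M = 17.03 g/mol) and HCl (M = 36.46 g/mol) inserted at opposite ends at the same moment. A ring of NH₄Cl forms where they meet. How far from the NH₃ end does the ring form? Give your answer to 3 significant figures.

1.49 m

Graham's law gives d_NH₃/d_HCl = rate_NH₃/rate_HCl = √(M_HCl/M_NH₃) = √(36.46/17.03) = 1.463.
With d_NH₃ + d_HCl = 2.50 m, d_HCl = 2.50/(1 + 1.463) = 1.015 m.
d_NH₃ = 2.50 − 1.015 = 1.49 m.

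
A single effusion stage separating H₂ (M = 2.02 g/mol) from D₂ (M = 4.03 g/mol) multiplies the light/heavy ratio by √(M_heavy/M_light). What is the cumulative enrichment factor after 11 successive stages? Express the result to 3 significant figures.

44.6

The single-stage factor is √(M_heavy/M_light), so 11 stages give [√(4.03/2.02)]^11 = (4.03/2.02)^(11/2).
= 1.99505^(11/2) = 44.6.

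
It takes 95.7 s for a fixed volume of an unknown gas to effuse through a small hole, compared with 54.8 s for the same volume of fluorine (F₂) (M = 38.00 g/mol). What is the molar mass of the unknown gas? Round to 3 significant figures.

Graham's law gives t_X/t_F₂ = √(M_X/M_F₂).
95.7/54.8 = 1.746 = √(M_X/38.00)
M_X = 38.00 × 1.746² = 38.00 × 3.050 = 116 g/mol

116 g/mol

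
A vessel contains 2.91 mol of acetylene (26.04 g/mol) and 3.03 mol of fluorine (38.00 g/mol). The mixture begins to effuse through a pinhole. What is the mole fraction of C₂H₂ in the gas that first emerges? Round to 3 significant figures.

Each component's effusion rate ∝ (its partial pressure)·(1/√M) ∝ n_i/√M_i.
So x_C₂H₂ in the escaping gas = (n_C₂H₂/√M_C₂H₂) / Σ(n_i/√M_i)
= (2.91/√26.04) / (2.91/√26.04 + 3.03/√38.00) = 0.5703/(0.5703 + 0.4915) = 0.537.

0.537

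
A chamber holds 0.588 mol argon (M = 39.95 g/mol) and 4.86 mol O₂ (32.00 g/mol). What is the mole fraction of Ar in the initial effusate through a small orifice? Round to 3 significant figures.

Each component's effusion rate ∝ (its partial pressure)·(1/√M) ∝ n_i/√M_i.
Mole fraction of Ar in the effusate = (n_Ar/√M_Ar) / (n_Ar/√M_Ar + n_O₂/√M_O₂)
= (0.588/√39.95) / (0.588/√39.95 + 4.86/√32.00) = 0.09303/(0.09303 + 0.8591) = 0.0977.

0.0977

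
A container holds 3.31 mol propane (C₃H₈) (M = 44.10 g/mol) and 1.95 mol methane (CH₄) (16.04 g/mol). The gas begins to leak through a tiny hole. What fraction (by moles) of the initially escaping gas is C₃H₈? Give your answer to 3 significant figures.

0.506

Each component's effusion rate ∝ (its partial pressure)·(1/√M) ∝ n_i/√M_i.
x_C₃H₈(eff) = (n_C₃H₈/√M_C₃H₈) / (n_C₃H₈/√M_C₃H₈ + n_CH₄/√M_CH₄)
= (3.31/√44.10) / (3.31/√44.10 + 1.95/√16.04) = 0.4984/(0.4984 + 0.4869) = 0.506.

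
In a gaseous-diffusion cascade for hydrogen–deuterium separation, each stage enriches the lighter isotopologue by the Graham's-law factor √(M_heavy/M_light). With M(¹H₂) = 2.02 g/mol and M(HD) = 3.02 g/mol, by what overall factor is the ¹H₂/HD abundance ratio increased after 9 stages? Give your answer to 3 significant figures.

6.11

Each stage multiplies the ratio by α = √(3.02/2.02), so after 9 stages the overall factor is α^9 = (3.02/2.02)^(9/2).
= 1.49505^(9/2) = 6.11.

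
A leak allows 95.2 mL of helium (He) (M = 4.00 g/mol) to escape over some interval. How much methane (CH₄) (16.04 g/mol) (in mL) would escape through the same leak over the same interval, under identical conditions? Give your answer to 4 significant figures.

47.54 mL

By Graham's law, rate_CH₄/rate_He = √(M_He/M_CH₄) = √(4.00/16.04) = √0.2494 = 0.4994.
So the volume for CH₄ is 95.2 × 0.4994 = 47.54 mL.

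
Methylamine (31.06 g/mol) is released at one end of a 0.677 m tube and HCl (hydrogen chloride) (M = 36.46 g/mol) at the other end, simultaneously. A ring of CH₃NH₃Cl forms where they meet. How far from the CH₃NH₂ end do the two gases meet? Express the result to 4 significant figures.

Graham's law gives d_CH₃NH₂/d_HCl = rate_CH₃NH₂/rate_HCl = √(M_HCl/M_CH₃NH₂) = √(36.46/31.06) = 1.083.
With d_CH₃NH₂ + d_HCl = 0.677 m, d_HCl = 0.677/(1 + 1.083) = 0.3249 m.
d_CH₃NH₂ = 0.677 − 0.3249 = 0.3521 m.

0.3521 m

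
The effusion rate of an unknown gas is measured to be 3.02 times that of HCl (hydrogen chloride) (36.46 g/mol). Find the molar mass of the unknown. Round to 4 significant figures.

Since effusion rate ∝ 1/√M, rate_X/rate_HCl = √(M_HCl/M_X).
3.02 = √(36.46/M_X)
M_X = 36.46 / 3.02² = 36.46 / 9.120 = 3.998 g/mol

3.998 g/mol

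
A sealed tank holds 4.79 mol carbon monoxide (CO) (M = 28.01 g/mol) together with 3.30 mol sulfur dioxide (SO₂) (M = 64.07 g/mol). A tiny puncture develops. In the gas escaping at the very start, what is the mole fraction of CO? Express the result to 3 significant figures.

Effusion rate of each component ∝ n_i/√M_i (partial pressure × 1/√M).
So x_CO in the escaping gas = (n_CO/√M_CO) / Σ(n_i/√M_i)
= (4.79/√28.01) / (4.79/√28.01 + 3.30/√64.07) = 0.9051/(0.9051 + 0.4123) = 0.687.

0.687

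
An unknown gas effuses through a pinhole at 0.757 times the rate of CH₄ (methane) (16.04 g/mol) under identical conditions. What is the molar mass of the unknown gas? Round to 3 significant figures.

28.0 g/mol

Using Graham's law: rate_X/rate_CH₄ = √(M_CH₄/M_X).
0.757 = √(16.04/M_X)
M_X = 16.04 / 0.757² = 16.04 / 0.5730 = 28.0 g/mol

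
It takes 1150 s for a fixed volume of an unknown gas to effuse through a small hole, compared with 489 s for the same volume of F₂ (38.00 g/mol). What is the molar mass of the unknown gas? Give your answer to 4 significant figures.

From Graham's law, t_X/t_F₂ = √(M_X/M_F₂).
1150/489 = 2.352 = √(M_X/38.00)
M_X = 38.00 × 2.352² = 38.00 × 5.531 = 210.2 g/mol

210.2 g/mol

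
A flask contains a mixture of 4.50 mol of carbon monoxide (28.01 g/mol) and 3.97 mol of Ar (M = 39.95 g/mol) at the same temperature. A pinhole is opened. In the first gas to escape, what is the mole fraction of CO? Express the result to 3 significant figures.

The effusion rate of species i is ∝ p_i/√M_i ∝ n_i/√M_i.
So x_CO in the escaping gas = (n_CO/√M_CO) / Σ(n_i/√M_i)
= (4.50/√28.01) / (4.50/√28.01 + 3.97/√39.95) = 0.8503/(0.8503 + 0.6281) = 0.575.

0.575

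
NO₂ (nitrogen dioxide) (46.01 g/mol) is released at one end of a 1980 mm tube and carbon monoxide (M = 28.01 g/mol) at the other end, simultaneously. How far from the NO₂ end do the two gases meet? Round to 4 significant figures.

Graham's law gives d_NO₂/d_CO = rate_NO₂/rate_CO = √(M_CO/M_NO₂) = √(28.01/46.01) = 0.7802.
With d_NO₂ + d_CO = 1980 mm, d_CO = 1980/(1 + 0.7802) = 1112 mm.
d_NO₂ = 1980 − 1112 = 867.8 mm.

867.8 mm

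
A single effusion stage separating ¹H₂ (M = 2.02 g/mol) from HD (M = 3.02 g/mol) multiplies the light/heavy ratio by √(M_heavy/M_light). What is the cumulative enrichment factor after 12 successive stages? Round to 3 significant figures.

11.2

Each stage multiplies the ratio by α = √(3.02/2.02), so after 12 stages the overall factor is α^12 = (3.02/2.02)^(12/2).
= 1.49505^6 = 11.2.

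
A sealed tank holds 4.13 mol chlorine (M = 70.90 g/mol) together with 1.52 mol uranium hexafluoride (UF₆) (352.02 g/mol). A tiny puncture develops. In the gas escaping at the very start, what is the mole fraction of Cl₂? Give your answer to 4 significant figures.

Each component's effusion rate ∝ (its partial pressure)·(1/√M) ∝ n_i/√M_i.
x_Cl₂(eff) = (n_Cl₂/√M_Cl₂) / (n_Cl₂/√M_Cl₂ + n_UF₆/√M_UF₆)
= (4.13/√70.90) / (4.13/√70.90 + 1.52/√352.02) = 0.4905/(0.4905 + 0.08101) = 0.8582.

0.8582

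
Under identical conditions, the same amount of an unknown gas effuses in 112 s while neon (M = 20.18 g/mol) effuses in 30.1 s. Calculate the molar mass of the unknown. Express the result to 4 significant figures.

279.4 g/mol

Graham's law gives t_X/t_Ne = √(M_X/M_Ne).
112/30.1 = 3.721 = √(M_X/20.18)
M_X = 20.18 × 3.721² = 20.18 × 13.85 = 279.4 g/mol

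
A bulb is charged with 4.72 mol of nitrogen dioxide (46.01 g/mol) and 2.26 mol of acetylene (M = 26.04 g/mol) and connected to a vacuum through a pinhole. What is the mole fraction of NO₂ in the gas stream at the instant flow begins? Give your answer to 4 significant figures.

0.6111

Effusion rate of each component ∝ n_i/√M_i (partial pressure × 1/√M).
Mole fraction of NO₂ in the effusate = (n_NO₂/√M_NO₂) / (n_NO₂/√M_NO₂ + n_C₂H₂/√M_C₂H₂)
= (4.72/√46.01) / (4.72/√46.01 + 2.26/√26.04) = 0.6959/(0.6959 + 0.4429) = 0.6111.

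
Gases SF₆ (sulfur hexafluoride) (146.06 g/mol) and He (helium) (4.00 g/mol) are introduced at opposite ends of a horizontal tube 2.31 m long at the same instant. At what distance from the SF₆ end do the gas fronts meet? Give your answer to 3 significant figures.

0.328 m

The fronts meet when d_SF₆ + d_He = L with d_SF₆/d_He = √(M_He/M_SF₆) (Graham's law). Here √(M_He/M_SF₆) = √(4.00/146.06) = 0.1655.
With d_SF₆ + d_He = 2.31 m, d_He = 2.31/(1 + 0.1655) = 1.982 m.
d_SF₆ = 2.31 − 1.982 = 0.328 m.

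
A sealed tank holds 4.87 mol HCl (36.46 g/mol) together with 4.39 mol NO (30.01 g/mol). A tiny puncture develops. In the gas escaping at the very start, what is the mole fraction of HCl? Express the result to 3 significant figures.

Effusion rate of each component ∝ n_i/√M_i (partial pressure × 1/√M).
x_HCl(eff) = (n_HCl/√M_HCl) / (n_HCl/√M_HCl + n_NO/√M_NO)
= (4.87/√36.46) / (4.87/√36.46 + 4.39/√30.01) = 0.8065/(0.8065 + 0.8014) = 0.502.

0.502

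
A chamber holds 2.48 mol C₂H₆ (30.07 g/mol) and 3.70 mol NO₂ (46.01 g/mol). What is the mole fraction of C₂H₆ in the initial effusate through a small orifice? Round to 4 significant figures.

Effusion rate of each component ∝ n_i/√M_i (partial pressure × 1/√M).
Mole fraction of C₂H₆ in the effusate = (n_C₂H₆/√M_C₂H₆) / (n_C₂H₆/√M_C₂H₆ + n_NO₂/√M_NO₂)
= (2.48/√30.07) / (2.48/√30.07 + 3.70/√46.01) = 0.4523/(0.4523 + 0.5455) = 0.4533.

0.4533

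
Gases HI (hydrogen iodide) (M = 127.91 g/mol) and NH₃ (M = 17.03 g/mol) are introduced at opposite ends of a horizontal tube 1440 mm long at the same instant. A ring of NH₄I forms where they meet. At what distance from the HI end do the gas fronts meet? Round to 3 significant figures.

Graham's law gives d_HI/d_NH₃ = rate_HI/rate_NH₃ = √(M_NH₃/M_HI) = √(17.03/127.91) = 0.3649.
With d_HI + d_NH₃ = 1440 mm, d_NH₃ = 1440/(1 + 0.3649) = 1055 mm.
d_HI = 1440 − 1055 = 385 mm.

385 mm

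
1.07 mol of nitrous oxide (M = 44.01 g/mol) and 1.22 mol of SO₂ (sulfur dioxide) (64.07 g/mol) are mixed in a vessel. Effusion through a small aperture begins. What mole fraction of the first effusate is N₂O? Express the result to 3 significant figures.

0.514

Effusion rate of each component ∝ n_i/√M_i (partial pressure × 1/√M).
Mole fraction of N₂O in the effusate = (n_N₂O/√M_N₂O) / (n_N₂O/√M_N₂O + n_SO₂/√M_SO₂)
= (1.07/√44.01) / (1.07/√44.01 + 1.22/√64.07) = 0.1613/(0.1613 + 0.1524) = 0.514.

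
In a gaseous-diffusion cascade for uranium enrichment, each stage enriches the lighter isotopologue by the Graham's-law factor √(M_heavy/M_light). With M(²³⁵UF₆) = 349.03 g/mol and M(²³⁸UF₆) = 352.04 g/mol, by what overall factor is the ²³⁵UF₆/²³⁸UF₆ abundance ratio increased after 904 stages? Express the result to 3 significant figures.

48.5

The single-stage factor is √(M_heavy/M_light), so 904 stages give [√(352.04/349.03)]^904 = (352.04/349.03)^(904/2).
= 1.00862^452 = 48.5.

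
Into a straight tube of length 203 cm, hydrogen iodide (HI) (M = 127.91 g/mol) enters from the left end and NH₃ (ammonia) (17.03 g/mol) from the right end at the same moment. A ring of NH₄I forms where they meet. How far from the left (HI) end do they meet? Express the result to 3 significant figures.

54.3 cm

Graham's law gives d_HI/d_NH₃ = rate_HI/rate_NH₃ = √(M_NH₃/M_HI) = √(17.03/127.91) = 0.3649.
With d_HI + d_NH₃ = 203 cm, d_NH₃ = 203/(1 + 0.3649) = 148.7 cm.
d_HI = 203 − 148.7 = 54.3 cm.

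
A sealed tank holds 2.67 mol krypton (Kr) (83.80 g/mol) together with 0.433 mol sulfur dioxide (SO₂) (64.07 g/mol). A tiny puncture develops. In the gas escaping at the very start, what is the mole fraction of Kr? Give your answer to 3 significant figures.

0.844

The effusion rate of species i is ∝ p_i/√M_i ∝ n_i/√M_i.
So x_Kr in the escaping gas = (n_Kr/√M_Kr) / Σ(n_i/√M_i)
= (2.67/√83.80) / (2.67/√83.80 + 0.433/√64.07) = 0.2917/(0.2917 + 0.05410) = 0.844.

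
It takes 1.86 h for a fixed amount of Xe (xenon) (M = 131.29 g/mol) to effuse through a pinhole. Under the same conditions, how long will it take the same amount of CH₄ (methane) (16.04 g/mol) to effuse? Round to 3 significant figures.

Using Graham's law: t_CH₄/t_Xe = √(M_CH₄/M_Xe) = √(16.04/131.29) = √0.1222 = 0.3495.
So the time for CH₄ is 1.86 × 0.3495 = 0.650 h.

0.650 h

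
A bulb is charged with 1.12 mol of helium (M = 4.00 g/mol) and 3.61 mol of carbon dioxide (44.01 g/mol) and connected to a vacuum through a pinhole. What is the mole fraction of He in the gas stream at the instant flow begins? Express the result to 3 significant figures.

0.507

Rate_i ∝ x_i/√M_i (Graham's law weighted by mole fraction), so the effusate composition follows n_i/√M_i.
Mole fraction of He in the effusate = (n_He/√M_He) / (n_He/√M_He + n_CO₂/√M_CO₂)
= (1.12/√4.00) / (1.12/√4.00 + 3.61/√44.01) = 0.5600/(0.5600 + 0.5442) = 0.507.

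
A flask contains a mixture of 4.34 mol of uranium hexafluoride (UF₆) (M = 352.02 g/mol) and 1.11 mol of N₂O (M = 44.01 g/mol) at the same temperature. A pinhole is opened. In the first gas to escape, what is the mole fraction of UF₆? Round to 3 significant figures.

0.580

Each component's effusion rate ∝ (its partial pressure)·(1/√M) ∝ n_i/√M_i.
Mole fraction of UF₆ in the effusate = (n_UF₆/√M_UF₆) / (n_UF₆/√M_UF₆ + n_N₂O/√M_N₂O)
= (4.34/√352.02) / (4.34/√352.02 + 1.11/√44.01) = 0.2313/(0.2313 + 0.1673) = 0.580.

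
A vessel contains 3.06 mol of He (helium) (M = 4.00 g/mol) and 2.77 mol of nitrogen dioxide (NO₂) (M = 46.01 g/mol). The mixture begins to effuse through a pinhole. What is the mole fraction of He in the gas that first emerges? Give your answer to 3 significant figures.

0.789

Each component's effusion rate ∝ (its partial pressure)·(1/√M) ∝ n_i/√M_i.
So x_He in the escaping gas = (n_He/√M_He) / Σ(n_i/√M_i)
= (3.06/√4.00) / (3.06/√4.00 + 2.77/√46.01) = 1.530/(1.530 + 0.4084) = 0.789.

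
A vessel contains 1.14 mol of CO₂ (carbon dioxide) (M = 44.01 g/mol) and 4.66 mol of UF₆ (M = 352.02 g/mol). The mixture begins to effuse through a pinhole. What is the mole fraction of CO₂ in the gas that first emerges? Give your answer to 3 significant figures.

0.409

Each component's effusion rate ∝ (its partial pressure)·(1/√M) ∝ n_i/√M_i.
x_CO₂(eff) = (n_CO₂/√M_CO₂) / (n_CO₂/√M_CO₂ + n_UF₆/√M_UF₆)
= (1.14/√44.01) / (1.14/√44.01 + 4.66/√352.02) = 0.1718/(0.1718 + 0.2484) = 0.409.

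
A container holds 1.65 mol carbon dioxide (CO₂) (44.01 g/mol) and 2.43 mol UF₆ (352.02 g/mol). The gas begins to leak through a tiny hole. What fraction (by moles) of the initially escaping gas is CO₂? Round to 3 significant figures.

Effusion rate of each component ∝ n_i/√M_i (partial pressure × 1/√M).
So x_CO₂ in the escaping gas = (n_CO₂/√M_CO₂) / Σ(n_i/√M_i)
= (1.65/√44.01) / (1.65/√44.01 + 2.43/√352.02) = 0.2487/(0.2487 + 0.1295) = 0.658.

0.658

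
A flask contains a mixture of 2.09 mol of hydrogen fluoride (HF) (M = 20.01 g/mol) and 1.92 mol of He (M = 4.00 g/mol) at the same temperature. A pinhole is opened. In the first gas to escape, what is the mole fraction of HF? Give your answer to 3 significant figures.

Each component's effusion rate ∝ (its partial pressure)·(1/√M) ∝ n_i/√M_i.
So x_HF in the escaping gas = (n_HF/√M_HF) / Σ(n_i/√M_i)
= (2.09/√20.01) / (2.09/√20.01 + 1.92/√4.00) = 0.4672/(0.4672 + 0.9600) = 0.327.

0.327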